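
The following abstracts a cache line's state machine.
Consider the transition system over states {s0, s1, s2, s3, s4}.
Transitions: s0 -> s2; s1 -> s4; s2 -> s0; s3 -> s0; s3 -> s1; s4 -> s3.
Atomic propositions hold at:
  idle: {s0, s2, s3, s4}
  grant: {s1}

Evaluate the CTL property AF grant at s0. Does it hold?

AF grant: least fixpoint, start Z0 = {s1}, add states with every successor in Z. Already a fixed point.
Sat(AF grant) = {s1}
s0 ∉ Sat(AF grant) = {s1}, so the formula does not hold at s0.

No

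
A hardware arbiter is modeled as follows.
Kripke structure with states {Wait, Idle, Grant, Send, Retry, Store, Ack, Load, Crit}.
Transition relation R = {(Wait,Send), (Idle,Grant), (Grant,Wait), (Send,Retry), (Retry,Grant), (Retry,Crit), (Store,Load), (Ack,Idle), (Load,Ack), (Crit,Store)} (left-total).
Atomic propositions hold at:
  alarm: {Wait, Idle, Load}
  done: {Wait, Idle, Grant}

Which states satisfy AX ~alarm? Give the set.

Sat(~alarm) = {Grant, Send, Retry, Store, Ack, Crit}
Sat(AX ~alarm) = {s : every successor in {Grant, Send, Retry, Store, Ack, Crit}} = {Wait, Idle, Send, Retry, Load, Crit}

{Wait, Idle, Send, Retry, Load, Crit}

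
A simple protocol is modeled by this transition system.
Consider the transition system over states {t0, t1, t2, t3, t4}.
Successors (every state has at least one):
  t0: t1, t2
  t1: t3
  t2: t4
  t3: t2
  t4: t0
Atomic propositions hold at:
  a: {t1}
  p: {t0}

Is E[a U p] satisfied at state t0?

Yes

E[a U p]: least fixpoint, start Z0 = Sat(p) = {t0}, add states in Sat(a) with some successor in Z. Already a fixed point.
Sat(E[a U p]) = {t0}
t0 ∈ Sat(E[a U p]) = {t0}, so the formula holds at t0.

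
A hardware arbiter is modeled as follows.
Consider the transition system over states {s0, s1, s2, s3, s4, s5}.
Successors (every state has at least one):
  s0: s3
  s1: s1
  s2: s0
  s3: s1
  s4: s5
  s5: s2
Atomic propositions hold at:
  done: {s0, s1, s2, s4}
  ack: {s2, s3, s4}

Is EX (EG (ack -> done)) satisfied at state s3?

Yes

Sat(ack -> done) = {s0, s1, s2, s4, s5}
EG (ack -> done): greatest fixpoint, start Z0 = {s0, s1, s2, s4, s5}, keep only states in Sat with some successor in Z. Z1 = {s1, s2, s4, s5}; Z2 = {s1, s4, s5}; Z3 = {s1, s4}; Z4 = {s1}; fixed.
Sat(EG (ack -> done)) = {s1}
Sat(EX (EG (ack -> done))) = {s : some successor in {s1}} = {s1, s3}
s3 ∈ Sat(EX (EG (ack -> done))) = {s1, s3}, so the formula holds at s3.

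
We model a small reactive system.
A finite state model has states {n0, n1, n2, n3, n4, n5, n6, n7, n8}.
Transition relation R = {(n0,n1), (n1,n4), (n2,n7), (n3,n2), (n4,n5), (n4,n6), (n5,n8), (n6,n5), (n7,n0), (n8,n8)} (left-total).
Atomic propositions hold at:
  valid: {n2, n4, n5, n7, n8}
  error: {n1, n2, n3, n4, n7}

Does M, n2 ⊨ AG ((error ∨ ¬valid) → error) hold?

Sat(¬valid) = {n0, n1, n3, n6}
Sat(error ∨ ¬valid) = {n0, n1, n2, n3, n4, n6, n7}
Sat((error ∨ ¬valid) → error) = {n1, n2, n3, n4, n5, n7, n8}
AG ((error ∨ ¬valid) → error): greatest fixpoint, start Z0 = {n1, n2, n3, n4, n5, n7, n8}, keep only states in Sat with every successor in Z. Z1 = {n1, n2, n3, n5, n8}; Z2 = {n3, n5, n8}; Z3 = {n5, n8}; fixed.
Sat(AG ((error ∨ ¬valid) → error)) = {n5, n8}
n2 ∉ Sat(AG ((error ∨ ¬valid) → error)) = {n5, n8}, so the formula does not hold at n2.

No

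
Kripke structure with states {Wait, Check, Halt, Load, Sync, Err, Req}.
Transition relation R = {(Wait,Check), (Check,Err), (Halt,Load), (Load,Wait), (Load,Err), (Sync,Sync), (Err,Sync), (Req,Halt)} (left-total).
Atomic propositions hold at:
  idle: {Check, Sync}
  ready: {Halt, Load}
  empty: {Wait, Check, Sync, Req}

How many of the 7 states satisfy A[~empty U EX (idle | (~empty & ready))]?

6

Sat(~empty) = {Halt, Load, Err}
Sat(~empty & ready) = {Halt, Load}
Sat(idle | (~empty & ready)) = {Check, Halt, Load, Sync}
Sat(EX (idle | (~empty & ready))) = {s : some successor in {Check, Halt, Load, Sync}} = {Wait, Halt, Sync, Err, Req}
A[~empty U EX (idle | (~empty & ready))]: least fixpoint, start Z0 = Sat(EX (idle | (~empty & ready))) = {Wait, Halt, Sync, Err, Req}, add states in Sat(~empty) with every successor in Z. Z1 = {Wait, Halt, Load, Sync, Err, Req}; fixed.
Sat(A[~empty U EX (idle | (~empty & ready))]) = {Wait, Halt, Load, Sync, Err, Req}
|Sat(A[~empty U EX (idle | (~empty & ready))])| = |{Wait, Halt, Load, Sync, Err, Req}| = 6.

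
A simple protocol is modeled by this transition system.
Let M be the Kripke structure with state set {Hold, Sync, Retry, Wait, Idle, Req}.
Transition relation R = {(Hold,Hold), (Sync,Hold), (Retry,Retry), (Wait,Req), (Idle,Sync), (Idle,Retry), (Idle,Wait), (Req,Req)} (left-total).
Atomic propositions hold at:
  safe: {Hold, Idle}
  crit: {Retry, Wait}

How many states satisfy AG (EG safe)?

1

EG safe: greatest fixpoint, start Z0 = {Hold, Idle}, keep only states in Sat with some successor in Z. Z1 = {Hold}; fixed.
Sat(EG safe) = {Hold}
AG (EG safe): greatest fixpoint, start Z0 = {Hold}, keep only states in Sat with every successor in Z. Already a fixed point.
Sat(AG (EG safe)) = {Hold}
|Sat(AG (EG safe))| = |{Hold}| = 1.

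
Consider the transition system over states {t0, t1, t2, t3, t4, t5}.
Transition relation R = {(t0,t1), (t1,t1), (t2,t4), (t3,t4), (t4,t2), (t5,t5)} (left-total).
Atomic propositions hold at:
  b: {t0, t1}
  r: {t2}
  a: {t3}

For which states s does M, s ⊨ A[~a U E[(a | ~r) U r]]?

Sat(~a) = {t0, t1, t2, t4, t5}
Sat(~r) = {t0, t1, t3, t4, t5}
Sat(a | ~r) = {t0, t1, t3, t4, t5}
E[(a | ~r) U r]: least fixpoint, start Z0 = Sat(r) = {t2}, add states in Sat(a | ~r) with some successor in Z. Z1 = {t2, t4}; Z2 = {t2, t3, t4}; fixed.
Sat(E[(a | ~r) U r]) = {t2, t3, t4}
A[~a U E[(a | ~r) U r]]: least fixpoint, start Z0 = Sat(E[(a | ~r) U r]) = {t2, t3, t4}, add states in Sat(~a) with every successor in Z. Already a fixed point.
Sat(A[~a U E[(a | ~r) U r]]) = {t2, t3, t4}

{t2, t3, t4}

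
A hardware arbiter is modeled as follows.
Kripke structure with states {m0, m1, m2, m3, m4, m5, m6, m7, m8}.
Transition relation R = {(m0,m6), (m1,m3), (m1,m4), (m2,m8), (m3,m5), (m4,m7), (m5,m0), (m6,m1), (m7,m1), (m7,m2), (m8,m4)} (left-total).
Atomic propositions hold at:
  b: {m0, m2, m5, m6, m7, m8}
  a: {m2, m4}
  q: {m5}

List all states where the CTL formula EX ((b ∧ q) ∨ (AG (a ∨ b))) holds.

Sat(b ∧ q) = {m5}
Sat(a ∨ b) = {m0, m2, m4, m5, m6, m7, m8}
AG (a ∨ b): greatest fixpoint, start Z0 = {m0, m2, m4, m5, m6, m7, m8}, keep only states in Sat with every successor in Z. Z1 = {m0, m2, m4, m5, m8}; Z2 = {m2, m5, m8}; Z3 = {m2}; Z4 = ∅; fixed.
Sat(AG (a ∨ b)) = ∅
Sat((b ∧ q) ∨ (AG (a ∨ b))) = {m5}
Sat(EX ((b ∧ q) ∨ (AG (a ∨ b)))) = {s : some successor in {m5}} = {m3}

{m3}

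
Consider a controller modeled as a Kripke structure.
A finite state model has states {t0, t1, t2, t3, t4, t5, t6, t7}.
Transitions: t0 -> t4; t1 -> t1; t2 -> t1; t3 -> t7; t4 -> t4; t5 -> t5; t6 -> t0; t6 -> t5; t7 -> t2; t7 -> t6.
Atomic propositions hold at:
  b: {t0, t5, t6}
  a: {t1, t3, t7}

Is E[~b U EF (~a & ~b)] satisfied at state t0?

Yes

Sat(~b) = {t1, t2, t3, t4, t7}
Sat(~a) = {t0, t2, t4, t5, t6}
Sat(~a & ~b) = {t2, t4}
EF (~a & ~b): least fixpoint, start Z0 = {t2, t4}, add states with some successor in Z. Z1 = {t0, t2, t4, t7}; Z2 = {t0, t2, t3, t4, t6, t7}; fixed.
Sat(EF (~a & ~b)) = {t0, t2, t3, t4, t6, t7}
E[~b U EF (~a & ~b)]: least fixpoint, start Z0 = Sat(EF (~a & ~b)) = {t0, t2, t3, t4, t6, t7}, add states in Sat(~b) with some successor in Z. Already a fixed point.
Sat(E[~b U EF (~a & ~b)]) = {t0, t2, t3, t4, t6, t7}
t0 ∈ Sat(E[~b U EF (~a & ~b)]) = {t0, t2, t3, t4, t6, t7}, so the formula holds at t0.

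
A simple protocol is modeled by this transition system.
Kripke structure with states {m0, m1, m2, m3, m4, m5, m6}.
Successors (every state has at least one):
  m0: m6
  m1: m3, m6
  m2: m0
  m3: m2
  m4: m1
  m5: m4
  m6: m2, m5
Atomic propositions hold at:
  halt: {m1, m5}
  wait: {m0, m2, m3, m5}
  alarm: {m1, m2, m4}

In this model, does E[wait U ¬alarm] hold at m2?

Yes

Sat(¬alarm) = {m0, m3, m5, m6}
E[wait U ¬alarm]: least fixpoint, start Z0 = Sat(¬alarm) = {m0, m3, m5, m6}, add states in Sat(wait) with some successor in Z. Z1 = {m0, m2, m3, m5, m6}; fixed.
Sat(E[wait U ¬alarm]) = {m0, m2, m3, m5, m6}
m2 ∈ Sat(E[wait U ¬alarm]) = {m0, m2, m3, m5, m6}, so the formula holds at m2.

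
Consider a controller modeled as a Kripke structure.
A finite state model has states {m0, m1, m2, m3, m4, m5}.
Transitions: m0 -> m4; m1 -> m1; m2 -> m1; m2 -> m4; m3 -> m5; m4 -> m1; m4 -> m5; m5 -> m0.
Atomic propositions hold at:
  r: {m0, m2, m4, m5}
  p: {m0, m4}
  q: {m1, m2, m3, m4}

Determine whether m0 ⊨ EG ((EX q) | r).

Sat(EX q) = {s : some successor in {m1, m2, m3, m4}} = {m0, m1, m2, m4}
Sat((EX q) | r) = {m0, m1, m2, m4, m5}
EG ((EX q) | r): greatest fixpoint, start Z0 = {m0, m1, m2, m4, m5}, keep only states in Sat with some successor in Z. Already a fixed point.
Sat(EG ((EX q) | r)) = {m0, m1, m2, m4, m5}
m0 ∈ Sat(EG ((EX q) | r)) = {m0, m1, m2, m4, m5}, so the formula holds at m0.

Yes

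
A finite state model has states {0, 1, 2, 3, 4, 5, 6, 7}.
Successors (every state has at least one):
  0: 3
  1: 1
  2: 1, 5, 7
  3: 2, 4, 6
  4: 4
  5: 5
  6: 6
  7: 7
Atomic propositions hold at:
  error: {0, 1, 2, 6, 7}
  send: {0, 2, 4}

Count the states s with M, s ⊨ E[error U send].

E[error U send]: least fixpoint, start Z0 = Sat(send) = {0, 2, 4}, add states in Sat(error) with some successor in Z. Already a fixed point.
Sat(E[error U send]) = {0, 2, 4}
|Sat(E[error U send])| = |{0, 2, 4}| = 3.

3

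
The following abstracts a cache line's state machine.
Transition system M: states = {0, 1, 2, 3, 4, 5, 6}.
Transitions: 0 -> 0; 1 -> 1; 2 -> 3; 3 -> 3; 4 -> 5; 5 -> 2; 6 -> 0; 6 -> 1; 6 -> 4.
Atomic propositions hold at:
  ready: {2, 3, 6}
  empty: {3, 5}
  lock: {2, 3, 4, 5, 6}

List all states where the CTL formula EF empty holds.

{2, 3, 4, 5, 6}

EF empty: least fixpoint, start Z0 = {3, 5}, add states with some successor in Z. Z1 = {2, 3, 4, 5}; Z2 = {2, 3, 4, 5, 6}; fixed.
Sat(EF empty) = {2, 3, 4, 5, 6}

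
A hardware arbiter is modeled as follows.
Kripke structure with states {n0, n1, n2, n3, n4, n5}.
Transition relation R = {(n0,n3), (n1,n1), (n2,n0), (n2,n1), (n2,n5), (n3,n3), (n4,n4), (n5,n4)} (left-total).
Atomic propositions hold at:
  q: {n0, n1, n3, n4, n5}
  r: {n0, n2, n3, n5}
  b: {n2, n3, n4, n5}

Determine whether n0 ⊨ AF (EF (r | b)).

Sat(r | b) = {n0, n2, n3, n4, n5}
EF (r | b): least fixpoint, start Z0 = {n0, n2, n3, n4, n5}, add states with some successor in Z. Already a fixed point.
Sat(EF (r | b)) = {n0, n2, n3, n4, n5}
AF (EF (r | b)): least fixpoint, start Z0 = {n0, n2, n3, n4, n5}, add states with every successor in Z. Already a fixed point.
Sat(AF (EF (r | b))) = {n0, n2, n3, n4, n5}
n0 ∈ Sat(AF (EF (r | b))) = {n0, n2, n3, n4, n5}, so the formula holds at n0.

Yes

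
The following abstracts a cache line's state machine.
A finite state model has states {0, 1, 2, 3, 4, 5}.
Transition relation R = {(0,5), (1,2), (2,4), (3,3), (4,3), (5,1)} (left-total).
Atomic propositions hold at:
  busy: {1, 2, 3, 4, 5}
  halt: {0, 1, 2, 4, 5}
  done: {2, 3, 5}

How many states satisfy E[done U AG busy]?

AG busy: greatest fixpoint, start Z0 = {1, 2, 3, 4, 5}, keep only states in Sat with every successor in Z. Already a fixed point.
Sat(AG busy) = {1, 2, 3, 4, 5}
E[done U AG busy]: least fixpoint, start Z0 = Sat(AG busy) = {1, 2, 3, 4, 5}, add states in Sat(done) with some successor in Z. Already a fixed point.
Sat(E[done U AG busy]) = {1, 2, 3, 4, 5}
|Sat(E[done U AG busy])| = |{1, 2, 3, 4, 5}| = 5.

5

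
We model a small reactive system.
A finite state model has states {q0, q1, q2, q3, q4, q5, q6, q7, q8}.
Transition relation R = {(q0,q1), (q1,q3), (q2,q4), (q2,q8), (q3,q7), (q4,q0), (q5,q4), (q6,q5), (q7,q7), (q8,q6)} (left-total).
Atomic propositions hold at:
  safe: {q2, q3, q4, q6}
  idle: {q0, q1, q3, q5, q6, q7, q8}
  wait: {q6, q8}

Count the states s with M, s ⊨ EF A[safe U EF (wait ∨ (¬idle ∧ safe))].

5

Sat(¬idle) = {q2, q4}
Sat(¬idle ∧ safe) = {q2, q4}
Sat(wait ∨ (¬idle ∧ safe)) = {q2, q4, q6, q8}
EF (wait ∨ (¬idle ∧ safe)): least fixpoint, start Z0 = {q2, q4, q6, q8}, add states with some successor in Z. Z1 = {q2, q4, q5, q6, q8}; fixed.
Sat(EF (wait ∨ (¬idle ∧ safe))) = {q2, q4, q5, q6, q8}
A[safe U EF (wait ∨ (¬idle ∧ safe))]: least fixpoint, start Z0 = Sat(EF (wait ∨ (¬idle ∧ safe))) = {q2, q4, q5, q6, q8}, add states in Sat(safe) with every successor in Z. Already a fixed point.
Sat(A[safe U EF (wait ∨ (¬idle ∧ safe))]) = {q2, q4, q5, q6, q8}
EF A[safe U EF (wait ∨ (¬idle ∧ safe))]: least fixpoint, start Z0 = {q2, q4, q5, q6, q8}, add states with some successor in Z. Already a fixed point.
Sat(EF A[safe U EF (wait ∨ (¬idle ∧ safe))]) = {q2, q4, q5, q6, q8}
|Sat(EF A[safe U EF (wait ∨ (¬idle ∧ safe))])| = |{q2, q4, q5, q6, q8}| = 5.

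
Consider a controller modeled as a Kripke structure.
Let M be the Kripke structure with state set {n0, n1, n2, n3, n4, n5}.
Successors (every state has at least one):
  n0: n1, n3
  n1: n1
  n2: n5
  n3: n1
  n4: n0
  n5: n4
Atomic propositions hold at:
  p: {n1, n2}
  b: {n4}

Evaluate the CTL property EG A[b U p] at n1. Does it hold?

Yes

A[b U p]: least fixpoint, start Z0 = Sat(p) = {n1, n2}, add states in Sat(b) with every successor in Z. Already a fixed point.
Sat(A[b U p]) = {n1, n2}
EG A[b U p]: greatest fixpoint, start Z0 = {n1, n2}, keep only states in Sat with some successor in Z. Z1 = {n1}; fixed.
Sat(EG A[b U p]) = {n1}
n1 ∈ Sat(EG A[b U p]) = {n1}, so the formula holds at n1.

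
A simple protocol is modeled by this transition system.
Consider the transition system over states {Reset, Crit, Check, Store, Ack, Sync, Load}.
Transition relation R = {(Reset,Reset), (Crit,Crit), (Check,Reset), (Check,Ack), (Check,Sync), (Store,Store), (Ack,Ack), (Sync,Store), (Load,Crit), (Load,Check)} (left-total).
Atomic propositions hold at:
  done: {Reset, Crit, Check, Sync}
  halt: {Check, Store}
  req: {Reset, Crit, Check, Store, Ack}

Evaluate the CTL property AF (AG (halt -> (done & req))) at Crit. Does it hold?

Yes

Sat(done & req) = {Reset, Crit, Check}
Sat(halt -> (done & req)) = {Reset, Crit, Check, Ack, Sync, Load}
AG (halt -> (done & req)): greatest fixpoint, start Z0 = {Reset, Crit, Check, Ack, Sync, Load}, keep only states in Sat with every successor in Z. Z1 = {Reset, Crit, Check, Ack, Load}; Z2 = {Reset, Crit, Ack, Load}; Z3 = {Reset, Crit, Ack}; fixed.
Sat(AG (halt -> (done & req))) = {Reset, Crit, Ack}
AF (AG (halt -> (done & req))): least fixpoint, start Z0 = {Reset, Crit, Ack}, add states with every successor in Z. Already a fixed point.
Sat(AF (AG (halt -> (done & req)))) = {Reset, Crit, Ack}
Crit ∈ Sat(AF (AG (halt -> (done & req)))) = {Reset, Crit, Ack}, so the formula holds at Crit.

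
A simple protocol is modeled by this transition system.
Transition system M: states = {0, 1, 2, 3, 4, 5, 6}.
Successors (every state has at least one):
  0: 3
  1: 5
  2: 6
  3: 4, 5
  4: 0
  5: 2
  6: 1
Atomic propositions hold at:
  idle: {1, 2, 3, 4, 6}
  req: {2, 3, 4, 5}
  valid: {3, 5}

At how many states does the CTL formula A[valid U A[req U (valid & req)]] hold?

2

Sat(valid & req) = {3, 5}
A[req U (valid & req)]: least fixpoint, start Z0 = Sat((valid & req)) = {3, 5}, add states in Sat(req) with every successor in Z. Already a fixed point.
Sat(A[req U (valid & req)]) = {3, 5}
A[valid U A[req U (valid & req)]]: least fixpoint, start Z0 = Sat(A[req U (valid & req)]) = {3, 5}, add states in Sat(valid) with every successor in Z. Already a fixed point.
Sat(A[valid U A[req U (valid & req)]]) = {3, 5}
|Sat(A[valid U A[req U (valid & req)]])| = |{3, 5}| = 2.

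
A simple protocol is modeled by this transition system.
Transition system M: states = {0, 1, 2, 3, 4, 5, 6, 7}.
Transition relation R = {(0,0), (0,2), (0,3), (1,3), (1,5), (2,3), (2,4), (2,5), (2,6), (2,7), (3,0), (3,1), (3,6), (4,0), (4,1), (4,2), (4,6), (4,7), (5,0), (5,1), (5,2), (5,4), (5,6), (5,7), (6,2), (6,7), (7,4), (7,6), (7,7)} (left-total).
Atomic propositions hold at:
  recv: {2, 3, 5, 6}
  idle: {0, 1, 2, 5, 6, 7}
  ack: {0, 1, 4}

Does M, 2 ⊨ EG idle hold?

EG idle: greatest fixpoint, start Z0 = {0, 1, 2, 5, 6, 7}, keep only states in Sat with some successor in Z. Already a fixed point.
Sat(EG idle) = {0, 1, 2, 5, 6, 7}
2 ∈ Sat(EG idle) = {0, 1, 2, 5, 6, 7}, so the formula holds at 2.

Yes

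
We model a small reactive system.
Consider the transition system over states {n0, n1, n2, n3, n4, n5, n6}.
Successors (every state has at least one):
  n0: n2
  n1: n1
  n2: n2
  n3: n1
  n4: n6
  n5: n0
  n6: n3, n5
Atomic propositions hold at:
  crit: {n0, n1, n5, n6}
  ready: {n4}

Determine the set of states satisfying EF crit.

{n0, n1, n3, n4, n5, n6}

EF crit: least fixpoint, start Z0 = {n0, n1, n5, n6}, add states with some successor in Z. Z1 = {n0, n1, n3, n4, n5, n6}; fixed.
Sat(EF crit) = {n0, n1, n3, n4, n5, n6}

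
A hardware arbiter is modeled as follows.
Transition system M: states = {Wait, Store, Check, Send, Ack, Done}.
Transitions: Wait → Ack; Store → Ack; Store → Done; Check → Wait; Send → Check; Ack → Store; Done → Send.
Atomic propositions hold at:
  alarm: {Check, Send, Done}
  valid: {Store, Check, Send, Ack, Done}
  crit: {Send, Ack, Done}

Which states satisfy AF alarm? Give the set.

AF alarm: least fixpoint, start Z0 = {Check, Send, Done}, add states with every successor in Z. Already a fixed point.
Sat(AF alarm) = {Check, Send, Done}

{Check, Send, Done}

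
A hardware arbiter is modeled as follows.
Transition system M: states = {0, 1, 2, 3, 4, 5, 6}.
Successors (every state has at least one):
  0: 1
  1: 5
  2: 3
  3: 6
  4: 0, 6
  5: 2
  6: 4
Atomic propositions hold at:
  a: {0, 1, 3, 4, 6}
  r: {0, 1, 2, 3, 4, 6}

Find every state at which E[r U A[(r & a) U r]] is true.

{0, 1, 2, 3, 4, 6}

Sat(r & a) = {0, 1, 3, 4, 6}
A[(r & a) U r]: least fixpoint, start Z0 = Sat(r) = {0, 1, 2, 3, 4, 6}, add states in Sat(r & a) with every successor in Z. Already a fixed point.
Sat(A[(r & a) U r]) = {0, 1, 2, 3, 4, 6}
E[r U A[(r & a) U r]]: least fixpoint, start Z0 = Sat(A[(r & a) U r]) = {0, 1, 2, 3, 4, 6}, add states in Sat(r) with some successor in Z. Already a fixed point.
Sat(E[r U A[(r & a) U r]]) = {0, 1, 2, 3, 4, 6}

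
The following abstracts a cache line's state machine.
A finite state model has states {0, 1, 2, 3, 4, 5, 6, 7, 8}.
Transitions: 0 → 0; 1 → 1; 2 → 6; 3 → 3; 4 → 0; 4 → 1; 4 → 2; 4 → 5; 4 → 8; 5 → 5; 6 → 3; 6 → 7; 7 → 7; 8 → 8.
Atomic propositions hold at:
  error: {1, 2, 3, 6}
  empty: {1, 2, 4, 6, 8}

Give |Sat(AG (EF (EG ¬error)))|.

4

Sat(¬error) = {0, 4, 5, 7, 8}
EG ¬error: greatest fixpoint, start Z0 = {0, 4, 5, 7, 8}, keep only states in Sat with some successor in Z. Already a fixed point.
Sat(EG ¬error) = {0, 4, 5, 7, 8}
EF (EG ¬error): least fixpoint, start Z0 = {0, 4, 5, 7, 8}, add states with some successor in Z. Z1 = {0, 4, 5, 6, 7, 8}; Z2 = {0, 2, 4, 5, 6, 7, 8}; fixed.
Sat(EF (EG ¬error)) = {0, 2, 4, 5, 6, 7, 8}
AG (EF (EG ¬error)): greatest fixpoint, start Z0 = {0, 2, 4, 5, 6, 7, 8}, keep only states in Sat with every successor in Z. Z1 = {0, 2, 5, 7, 8}; Z2 = {0, 5, 7, 8}; fixed.
Sat(AG (EF (EG ¬error))) = {0, 5, 7, 8}
|Sat(AG (EF (EG ¬error)))| = |{0, 5, 7, 8}| = 4.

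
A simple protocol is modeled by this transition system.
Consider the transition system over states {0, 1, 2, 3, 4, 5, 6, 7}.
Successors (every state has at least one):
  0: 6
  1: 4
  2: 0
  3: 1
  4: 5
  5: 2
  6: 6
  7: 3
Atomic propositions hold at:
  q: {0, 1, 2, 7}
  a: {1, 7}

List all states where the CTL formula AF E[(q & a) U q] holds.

{0, 1, 2, 3, 4, 5, 7}

Sat(q & a) = {1, 7}
E[(q & a) U q]: least fixpoint, start Z0 = Sat(q) = {0, 1, 2, 7}, add states in Sat(q & a) with some successor in Z. Already a fixed point.
Sat(E[(q & a) U q]) = {0, 1, 2, 7}
AF E[(q & a) U q]: least fixpoint, start Z0 = {0, 1, 2, 7}, add states with every successor in Z. Z1 = {0, 1, 2, 3, 5, 7}; Z2 = {0, 1, 2, 3, 4, 5, 7}; fixed.
Sat(AF E[(q & a) U q]) = {0, 1, 2, 3, 4, 5, 7}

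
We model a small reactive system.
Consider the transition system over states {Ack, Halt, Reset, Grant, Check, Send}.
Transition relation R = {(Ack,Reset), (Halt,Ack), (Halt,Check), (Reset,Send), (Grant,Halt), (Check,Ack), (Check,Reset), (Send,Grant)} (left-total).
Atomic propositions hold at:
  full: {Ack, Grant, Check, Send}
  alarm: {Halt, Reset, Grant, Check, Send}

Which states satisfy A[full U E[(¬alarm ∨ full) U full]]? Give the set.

Sat(¬alarm) = {Ack}
Sat(¬alarm ∨ full) = {Ack, Grant, Check, Send}
E[(¬alarm ∨ full) U full]: least fixpoint, start Z0 = Sat(full) = {Ack, Grant, Check, Send}, add states in Sat(¬alarm ∨ full) with some successor in Z. Already a fixed point.
Sat(E[(¬alarm ∨ full) U full]) = {Ack, Grant, Check, Send}
A[full U E[(¬alarm ∨ full) U full]]: least fixpoint, start Z0 = Sat(E[(¬alarm ∨ full) U full]) = {Ack, Grant, Check, Send}, add states in Sat(full) with every successor in Z. Already a fixed point.
Sat(A[full U E[(¬alarm ∨ full) U full]]) = {Ack, Grant, Check, Send}

{Ack, Grant, Check, Send}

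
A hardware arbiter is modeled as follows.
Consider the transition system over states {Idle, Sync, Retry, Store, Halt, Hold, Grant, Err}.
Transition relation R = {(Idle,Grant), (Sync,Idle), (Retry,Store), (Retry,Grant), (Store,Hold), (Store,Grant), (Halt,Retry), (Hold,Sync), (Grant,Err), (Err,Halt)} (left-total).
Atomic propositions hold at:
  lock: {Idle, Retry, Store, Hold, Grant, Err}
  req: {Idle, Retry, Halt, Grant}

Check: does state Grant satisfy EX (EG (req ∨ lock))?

Yes

Sat(req ∨ lock) = {Idle, Retry, Store, Halt, Hold, Grant, Err}
EG (req ∨ lock): greatest fixpoint, start Z0 = {Idle, Retry, Store, Halt, Hold, Grant, Err}, keep only states in Sat with some successor in Z. Z1 = {Idle, Retry, Store, Halt, Grant, Err}; fixed.
Sat(EG (req ∨ lock)) = {Idle, Retry, Store, Halt, Grant, Err}
Sat(EX (EG (req ∨ lock))) = {s : some successor in {Idle, Retry, Store, Halt, Grant, Err}} = {Idle, Sync, Retry, Store, Halt, Grant, Err}
Grant ∈ Sat(EX (EG (req ∨ lock))) = {Idle, Sync, Retry, Store, Halt, Grant, Err}, so the formula holds at Grant.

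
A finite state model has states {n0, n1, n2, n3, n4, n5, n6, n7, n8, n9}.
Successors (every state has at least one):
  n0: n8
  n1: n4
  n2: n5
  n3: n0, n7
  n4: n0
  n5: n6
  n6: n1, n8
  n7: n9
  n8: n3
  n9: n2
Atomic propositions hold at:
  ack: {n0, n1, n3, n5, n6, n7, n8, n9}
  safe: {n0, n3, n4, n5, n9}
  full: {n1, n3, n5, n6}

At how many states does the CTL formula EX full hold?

Sat(EX full) = {s : some successor in {n1, n3, n5, n6}} = {n2, n5, n6, n8}
|Sat(EX full)| = |{n2, n5, n6, n8}| = 4.

4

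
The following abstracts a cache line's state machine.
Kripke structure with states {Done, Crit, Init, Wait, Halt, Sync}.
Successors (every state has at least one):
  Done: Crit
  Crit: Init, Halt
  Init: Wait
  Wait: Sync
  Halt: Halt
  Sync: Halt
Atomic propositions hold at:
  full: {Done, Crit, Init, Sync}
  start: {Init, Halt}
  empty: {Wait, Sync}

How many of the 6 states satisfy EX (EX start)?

5

Sat(EX start) = {s : some successor in {Init, Halt}} = {Crit, Halt, Sync}
Sat(EX (EX start)) = {s : some successor in {Crit, Halt, Sync}} = {Done, Crit, Wait, Halt, Sync}
|Sat(EX (EX start))| = |{Done, Crit, Wait, Halt, Sync}| = 5.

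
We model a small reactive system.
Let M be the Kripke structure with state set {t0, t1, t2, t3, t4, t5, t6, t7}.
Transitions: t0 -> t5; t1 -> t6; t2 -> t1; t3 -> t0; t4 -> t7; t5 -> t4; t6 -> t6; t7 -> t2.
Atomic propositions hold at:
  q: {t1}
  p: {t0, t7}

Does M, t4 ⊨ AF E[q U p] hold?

Yes

E[q U p]: least fixpoint, start Z0 = Sat(p) = {t0, t7}, add states in Sat(q) with some successor in Z. Already a fixed point.
Sat(E[q U p]) = {t0, t7}
AF E[q U p]: least fixpoint, start Z0 = {t0, t7}, add states with every successor in Z. Z1 = {t0, t3, t4, t7}; Z2 = {t0, t3, t4, t5, t7}; fixed.
Sat(AF E[q U p]) = {t0, t3, t4, t5, t7}
t4 ∈ Sat(AF E[q U p]) = {t0, t3, t4, t5, t7}, so the formula holds at t4.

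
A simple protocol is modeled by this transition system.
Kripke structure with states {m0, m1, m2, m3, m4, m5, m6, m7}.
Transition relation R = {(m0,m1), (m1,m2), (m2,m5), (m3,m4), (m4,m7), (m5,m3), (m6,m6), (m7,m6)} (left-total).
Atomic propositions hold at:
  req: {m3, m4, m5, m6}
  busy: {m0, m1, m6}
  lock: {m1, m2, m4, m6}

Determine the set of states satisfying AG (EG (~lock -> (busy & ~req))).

Sat(~lock) = {m0, m3, m5, m7}
Sat(~req) = {m0, m1, m2, m7}
Sat(busy & ~req) = {m0, m1}
Sat(~lock -> (busy & ~req)) = {m0, m1, m2, m4, m6}
EG (~lock -> (busy & ~req)): greatest fixpoint, start Z0 = {m0, m1, m2, m4, m6}, keep only states in Sat with some successor in Z. Z1 = {m0, m1, m6}; Z2 = {m0, m6}; Z3 = {m6}; fixed.
Sat(EG (~lock -> (busy & ~req))) = {m6}
AG (EG (~lock -> (busy & ~req))): greatest fixpoint, start Z0 = {m6}, keep only states in Sat with every successor in Z. Already a fixed point.
Sat(AG (EG (~lock -> (busy & ~req)))) = {m6}

{m6}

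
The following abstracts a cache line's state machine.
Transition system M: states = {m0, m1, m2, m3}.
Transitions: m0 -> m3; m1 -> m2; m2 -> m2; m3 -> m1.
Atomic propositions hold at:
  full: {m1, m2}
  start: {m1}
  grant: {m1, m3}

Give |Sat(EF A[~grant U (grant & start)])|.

Sat(~grant) = {m0, m2}
Sat(grant & start) = {m1}
A[~grant U (grant & start)]: least fixpoint, start Z0 = Sat((grant & start)) = {m1}, add states in Sat(~grant) with every successor in Z. Already a fixed point.
Sat(A[~grant U (grant & start)]) = {m1}
EF A[~grant U (grant & start)]: least fixpoint, start Z0 = {m1}, add states with some successor in Z. Z1 = {m1, m3}; Z2 = {m0, m1, m3}; fixed.
Sat(EF A[~grant U (grant & start)]) = {m0, m1, m3}
|Sat(EF A[~grant U (grant & start)])| = |{m0, m1, m3}| = 3.

3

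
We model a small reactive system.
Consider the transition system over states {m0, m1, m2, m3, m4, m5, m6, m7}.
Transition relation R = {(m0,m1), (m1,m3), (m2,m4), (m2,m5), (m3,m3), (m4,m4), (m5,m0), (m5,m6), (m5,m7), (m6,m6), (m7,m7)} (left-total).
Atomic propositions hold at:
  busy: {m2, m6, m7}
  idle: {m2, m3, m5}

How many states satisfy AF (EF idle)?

5

EF idle: least fixpoint, start Z0 = {m2, m3, m5}, add states with some successor in Z. Z1 = {m1, m2, m3, m5}; Z2 = {m0, m1, m2, m3, m5}; fixed.
Sat(EF idle) = {m0, m1, m2, m3, m5}
AF (EF idle): least fixpoint, start Z0 = {m0, m1, m2, m3, m5}, add states with every successor in Z. Already a fixed point.
Sat(AF (EF idle)) = {m0, m1, m2, m3, m5}
|Sat(AF (EF idle))| = |{m0, m1, m2, m3, m5}| = 5.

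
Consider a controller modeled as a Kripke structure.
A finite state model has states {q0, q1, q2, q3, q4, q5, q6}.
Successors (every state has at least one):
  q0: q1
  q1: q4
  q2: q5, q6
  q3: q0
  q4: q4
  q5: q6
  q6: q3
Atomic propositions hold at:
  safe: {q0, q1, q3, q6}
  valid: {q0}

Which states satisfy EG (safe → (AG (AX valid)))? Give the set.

{q4}

Sat(AX valid) = {s : every successor in {q0}} = {q3}
AG (AX valid): greatest fixpoint, start Z0 = {q3}, keep only states in Sat with every successor in Z. Z1 = ∅; fixed.
Sat(AG (AX valid)) = ∅
Sat(safe → (AG (AX valid))) = {q2, q4, q5}
EG (safe → (AG (AX valid))): greatest fixpoint, start Z0 = {q2, q4, q5}, keep only states in Sat with some successor in Z. Z1 = {q2, q4}; Z2 = {q4}; fixed.
Sat(EG (safe → (AG (AX valid)))) = {q4}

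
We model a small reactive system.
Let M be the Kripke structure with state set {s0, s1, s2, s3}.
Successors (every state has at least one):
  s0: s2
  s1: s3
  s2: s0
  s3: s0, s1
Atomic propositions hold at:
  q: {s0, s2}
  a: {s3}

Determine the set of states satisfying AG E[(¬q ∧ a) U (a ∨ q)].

Sat(¬q) = {s1, s3}
Sat(¬q ∧ a) = {s3}
Sat(a ∨ q) = {s0, s2, s3}
E[(¬q ∧ a) U (a ∨ q)]: least fixpoint, start Z0 = Sat((a ∨ q)) = {s0, s2, s3}, add states in Sat(¬q ∧ a) with some successor in Z. Already a fixed point.
Sat(E[(¬q ∧ a) U (a ∨ q)]) = {s0, s2, s3}
AG E[(¬q ∧ a) U (a ∨ q)]: greatest fixpoint, start Z0 = {s0, s2, s3}, keep only states in Sat with every successor in Z. Z1 = {s0, s2}; fixed.
Sat(AG E[(¬q ∧ a) U (a ∨ q)]) = {s0, s2}

{s0, s2}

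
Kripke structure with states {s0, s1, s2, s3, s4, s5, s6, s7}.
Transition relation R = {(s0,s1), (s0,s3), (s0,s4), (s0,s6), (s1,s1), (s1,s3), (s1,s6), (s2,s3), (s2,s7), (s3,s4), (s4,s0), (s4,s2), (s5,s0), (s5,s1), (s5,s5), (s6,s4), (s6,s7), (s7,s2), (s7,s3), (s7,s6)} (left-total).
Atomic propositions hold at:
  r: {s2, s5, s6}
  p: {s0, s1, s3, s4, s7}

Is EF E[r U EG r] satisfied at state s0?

No

EG r: greatest fixpoint, start Z0 = {s2, s5, s6}, keep only states in Sat with some successor in Z. Z1 = {s5}; fixed.
Sat(EG r) = {s5}
E[r U EG r]: least fixpoint, start Z0 = Sat(EG r) = {s5}, add states in Sat(r) with some successor in Z. Already a fixed point.
Sat(E[r U EG r]) = {s5}
EF E[r U EG r]: least fixpoint, start Z0 = {s5}, add states with some successor in Z. Already a fixed point.
Sat(EF E[r U EG r]) = {s5}
s0 ∉ Sat(EF E[r U EG r]) = {s5}, so the formula does not hold at s0.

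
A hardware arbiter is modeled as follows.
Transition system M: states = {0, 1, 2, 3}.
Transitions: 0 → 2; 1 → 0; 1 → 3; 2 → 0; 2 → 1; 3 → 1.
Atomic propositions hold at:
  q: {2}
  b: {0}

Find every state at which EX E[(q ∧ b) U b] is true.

{1, 2}

Sat(q ∧ b) = ∅
E[(q ∧ b) U b]: least fixpoint, start Z0 = Sat(b) = {0}, add states in Sat(q ∧ b) with some successor in Z. Already a fixed point.
Sat(E[(q ∧ b) U b]) = {0}
Sat(EX E[(q ∧ b) U b]) = {s : some successor in {0}} = {1, 2}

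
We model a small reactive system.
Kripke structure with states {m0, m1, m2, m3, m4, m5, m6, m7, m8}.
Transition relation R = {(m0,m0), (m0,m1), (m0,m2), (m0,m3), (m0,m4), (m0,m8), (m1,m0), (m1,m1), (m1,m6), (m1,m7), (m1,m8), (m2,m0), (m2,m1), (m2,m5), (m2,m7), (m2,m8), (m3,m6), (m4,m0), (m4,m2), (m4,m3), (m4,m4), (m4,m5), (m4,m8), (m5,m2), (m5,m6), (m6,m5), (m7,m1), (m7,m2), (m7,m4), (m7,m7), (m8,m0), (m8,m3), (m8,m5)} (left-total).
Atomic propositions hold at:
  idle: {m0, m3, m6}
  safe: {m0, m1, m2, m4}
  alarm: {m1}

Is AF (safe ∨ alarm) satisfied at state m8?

Sat(safe ∨ alarm) = {m0, m1, m2, m4}
AF (safe ∨ alarm): least fixpoint, start Z0 = {m0, m1, m2, m4}, add states with every successor in Z. Already a fixed point.
Sat(AF (safe ∨ alarm)) = {m0, m1, m2, m4}
m8 ∉ Sat(AF (safe ∨ alarm)) = {m0, m1, m2, m4}, so the formula does not hold at m8.

No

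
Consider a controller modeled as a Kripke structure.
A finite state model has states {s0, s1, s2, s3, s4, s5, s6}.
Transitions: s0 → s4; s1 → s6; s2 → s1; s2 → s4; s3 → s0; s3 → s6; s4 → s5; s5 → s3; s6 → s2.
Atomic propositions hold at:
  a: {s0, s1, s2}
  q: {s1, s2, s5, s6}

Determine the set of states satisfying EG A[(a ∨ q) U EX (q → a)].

{s1, s2, s3, s5, s6}

Sat(a ∨ q) = {s0, s1, s2, s5, s6}
Sat(q → a) = {s0, s1, s2, s3, s4}
Sat(EX (q → a)) = {s : some successor in {s0, s1, s2, s3, s4}} = {s0, s2, s3, s5, s6}
A[(a ∨ q) U EX (q → a)]: least fixpoint, start Z0 = Sat(EX (q → a)) = {s0, s2, s3, s5, s6}, add states in Sat(a ∨ q) with every successor in Z. Z1 = {s0, s1, s2, s3, s5, s6}; fixed.
Sat(A[(a ∨ q) U EX (q → a)]) = {s0, s1, s2, s3, s5, s6}
EG A[(a ∨ q) U EX (q → a)]: greatest fixpoint, start Z0 = {s0, s1, s2, s3, s5, s6}, keep only states in Sat with some successor in Z. Z1 = {s1, s2, s3, s5, s6}; fixed.
Sat(EG A[(a ∨ q) U EX (q → a)]) = {s1, s2, s3, s5, s6}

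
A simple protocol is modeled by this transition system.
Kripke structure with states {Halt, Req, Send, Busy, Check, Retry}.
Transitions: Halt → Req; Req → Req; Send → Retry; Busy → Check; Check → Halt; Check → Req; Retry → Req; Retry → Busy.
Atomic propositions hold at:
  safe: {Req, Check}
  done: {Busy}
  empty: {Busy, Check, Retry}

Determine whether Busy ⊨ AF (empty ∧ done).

Yes

Sat(empty ∧ done) = {Busy}
AF (empty ∧ done): least fixpoint, start Z0 = {Busy}, add states with every successor in Z. Already a fixed point.
Sat(AF (empty ∧ done)) = {Busy}
Busy ∈ Sat(AF (empty ∧ done)) = {Busy}, so the formula holds at Busy.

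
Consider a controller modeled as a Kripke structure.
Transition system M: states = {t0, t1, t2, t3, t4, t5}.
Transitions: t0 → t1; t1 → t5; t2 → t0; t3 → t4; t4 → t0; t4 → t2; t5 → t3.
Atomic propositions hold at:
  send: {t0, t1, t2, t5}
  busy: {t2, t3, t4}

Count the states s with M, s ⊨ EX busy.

3

Sat(EX busy) = {s : some successor in {t2, t3, t4}} = {t3, t4, t5}
|Sat(EX busy)| = |{t3, t4, t5}| = 3.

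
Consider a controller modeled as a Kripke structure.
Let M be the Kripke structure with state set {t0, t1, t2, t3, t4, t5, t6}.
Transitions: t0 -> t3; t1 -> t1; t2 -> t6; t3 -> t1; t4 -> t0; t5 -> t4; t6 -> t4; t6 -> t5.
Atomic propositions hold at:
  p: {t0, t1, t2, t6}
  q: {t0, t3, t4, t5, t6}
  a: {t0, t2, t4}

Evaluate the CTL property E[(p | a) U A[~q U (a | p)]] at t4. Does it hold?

Yes

Sat(p | a) = {t0, t1, t2, t4, t6}
Sat(~q) = {t1, t2}
Sat(a | p) = {t0, t1, t2, t4, t6}
A[~q U (a | p)]: least fixpoint, start Z0 = Sat((a | p)) = {t0, t1, t2, t4, t6}, add states in Sat(~q) with every successor in Z. Already a fixed point.
Sat(A[~q U (a | p)]) = {t0, t1, t2, t4, t6}
E[(p | a) U A[~q U (a | p)]]: least fixpoint, start Z0 = Sat(A[~q U (a | p)]) = {t0, t1, t2, t4, t6}, add states in Sat(p | a) with some successor in Z. Already a fixed point.
Sat(E[(p | a) U A[~q U (a | p)]]) = {t0, t1, t2, t4, t6}
t4 ∈ Sat(E[(p | a) U A[~q U (a | p)]]) = {t0, t1, t2, t4, t6}, so the formula holds at t4.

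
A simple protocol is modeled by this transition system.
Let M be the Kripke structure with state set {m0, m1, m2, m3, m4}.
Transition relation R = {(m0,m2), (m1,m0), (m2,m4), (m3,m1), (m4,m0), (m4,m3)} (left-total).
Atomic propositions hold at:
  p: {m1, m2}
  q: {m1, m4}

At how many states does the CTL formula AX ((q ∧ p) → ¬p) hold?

Sat(q ∧ p) = {m1}
Sat(¬p) = {m0, m3, m4}
Sat((q ∧ p) → ¬p) = {m0, m2, m3, m4}
Sat(AX ((q ∧ p) → ¬p)) = {s : every successor in {m0, m2, m3, m4}} = {m0, m1, m2, m4}
|Sat(AX ((q ∧ p) → ¬p))| = |{m0, m1, m2, m4}| = 4.

4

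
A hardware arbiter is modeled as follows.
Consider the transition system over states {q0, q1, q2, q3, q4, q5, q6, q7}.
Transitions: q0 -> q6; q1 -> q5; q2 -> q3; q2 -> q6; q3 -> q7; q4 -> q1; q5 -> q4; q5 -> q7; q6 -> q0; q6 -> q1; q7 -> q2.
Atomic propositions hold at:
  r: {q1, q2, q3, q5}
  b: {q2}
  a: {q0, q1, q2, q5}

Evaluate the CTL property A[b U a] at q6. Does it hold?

A[b U a]: least fixpoint, start Z0 = Sat(a) = {q0, q1, q2, q5}, add states in Sat(b) with every successor in Z. Already a fixed point.
Sat(A[b U a]) = {q0, q1, q2, q5}
q6 ∉ Sat(A[b U a]) = {q0, q1, q2, q5}, so the formula does not hold at q6.

No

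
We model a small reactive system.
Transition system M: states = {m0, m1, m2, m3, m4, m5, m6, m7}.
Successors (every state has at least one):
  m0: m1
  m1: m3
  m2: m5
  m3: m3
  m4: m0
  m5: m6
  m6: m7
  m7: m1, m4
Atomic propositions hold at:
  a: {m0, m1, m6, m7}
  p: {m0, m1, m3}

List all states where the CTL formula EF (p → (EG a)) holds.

EG a: greatest fixpoint, start Z0 = {m0, m1, m6, m7}, keep only states in Sat with some successor in Z. Z1 = {m0, m6, m7}; Z2 = {m6}; Z3 = ∅; fixed.
Sat(EG a) = ∅
Sat(p → (EG a)) = {m2, m4, m5, m6, m7}
EF (p → (EG a)): least fixpoint, start Z0 = {m2, m4, m5, m6, m7}, add states with some successor in Z. Already a fixed point.
Sat(EF (p → (EG a))) = {m2, m4, m5, m6, m7}

{m2, m4, m5, m6, m7}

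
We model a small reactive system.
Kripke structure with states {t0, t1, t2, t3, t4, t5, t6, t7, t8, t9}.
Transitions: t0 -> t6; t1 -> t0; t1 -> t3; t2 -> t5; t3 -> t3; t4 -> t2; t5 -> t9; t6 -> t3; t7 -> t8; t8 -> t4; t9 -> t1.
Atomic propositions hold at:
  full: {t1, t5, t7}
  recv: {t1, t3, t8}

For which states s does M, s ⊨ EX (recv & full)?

{t9}

Sat(recv & full) = {t1}
Sat(EX (recv & full)) = {s : some successor in {t1}} = {t9}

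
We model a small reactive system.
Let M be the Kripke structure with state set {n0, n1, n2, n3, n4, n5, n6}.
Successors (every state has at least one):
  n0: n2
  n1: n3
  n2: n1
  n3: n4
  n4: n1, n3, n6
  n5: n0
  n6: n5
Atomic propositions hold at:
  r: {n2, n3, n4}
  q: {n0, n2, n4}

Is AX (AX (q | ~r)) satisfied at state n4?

No

Sat(~r) = {n0, n1, n5, n6}
Sat(q | ~r) = {n0, n1, n2, n4, n5, n6}
Sat(AX (q | ~r)) = {s : every successor in {n0, n1, n2, n4, n5, n6}} = {n0, n2, n3, n5, n6}
Sat(AX (AX (q | ~r))) = {s : every successor in {n0, n2, n3, n5, n6}} = {n0, n1, n5, n6}
n4 ∉ Sat(AX (AX (q | ~r))) = {n0, n1, n5, n6}, so the formula does not hold at n4.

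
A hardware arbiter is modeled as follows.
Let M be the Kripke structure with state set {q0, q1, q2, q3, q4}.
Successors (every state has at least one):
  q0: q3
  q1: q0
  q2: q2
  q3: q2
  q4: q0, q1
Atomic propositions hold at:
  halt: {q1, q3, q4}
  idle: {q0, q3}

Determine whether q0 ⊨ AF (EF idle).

EF idle: least fixpoint, start Z0 = {q0, q3}, add states with some successor in Z. Z1 = {q0, q1, q3, q4}; fixed.
Sat(EF idle) = {q0, q1, q3, q4}
AF (EF idle): least fixpoint, start Z0 = {q0, q1, q3, q4}, add states with every successor in Z. Already a fixed point.
Sat(AF (EF idle)) = {q0, q1, q3, q4}
q0 ∈ Sat(AF (EF idle)) = {q0, q1, q3, q4}, so the formula holds at q0.

Yes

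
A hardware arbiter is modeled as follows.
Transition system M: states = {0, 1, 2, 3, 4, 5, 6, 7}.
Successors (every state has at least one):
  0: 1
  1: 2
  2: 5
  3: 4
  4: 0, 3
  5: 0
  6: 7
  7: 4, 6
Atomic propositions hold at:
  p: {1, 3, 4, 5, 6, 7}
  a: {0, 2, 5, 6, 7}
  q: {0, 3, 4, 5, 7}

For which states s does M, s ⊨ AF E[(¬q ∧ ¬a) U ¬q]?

{0, 1, 2, 5, 6}

Sat(¬q) = {1, 2, 6}
Sat(¬a) = {1, 3, 4}
Sat(¬q ∧ ¬a) = {1}
E[(¬q ∧ ¬a) U ¬q]: least fixpoint, start Z0 = Sat(¬q) = {1, 2, 6}, add states in Sat(¬q ∧ ¬a) with some successor in Z. Already a fixed point.
Sat(E[(¬q ∧ ¬a) U ¬q]) = {1, 2, 6}
AF E[(¬q ∧ ¬a) U ¬q]: least fixpoint, start Z0 = {1, 2, 6}, add states with every successor in Z. Z1 = {0, 1, 2, 6}; Z2 = {0, 1, 2, 5, 6}; fixed.
Sat(AF E[(¬q ∧ ¬a) U ¬q]) = {0, 1, 2, 5, 6}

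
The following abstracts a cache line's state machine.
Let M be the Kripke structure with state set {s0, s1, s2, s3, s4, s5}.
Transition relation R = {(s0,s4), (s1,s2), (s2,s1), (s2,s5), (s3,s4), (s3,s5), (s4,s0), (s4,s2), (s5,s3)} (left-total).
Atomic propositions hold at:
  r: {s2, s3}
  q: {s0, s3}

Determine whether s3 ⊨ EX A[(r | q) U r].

Sat(r | q) = {s0, s2, s3}
A[(r | q) U r]: least fixpoint, start Z0 = Sat(r) = {s2, s3}, add states in Sat(r | q) with every successor in Z. Already a fixed point.
Sat(A[(r | q) U r]) = {s2, s3}
Sat(EX A[(r | q) U r]) = {s : some successor in {s2, s3}} = {s1, s4, s5}
s3 ∉ Sat(EX A[(r | q) U r]) = {s1, s4, s5}, so the formula does not hold at s3.

No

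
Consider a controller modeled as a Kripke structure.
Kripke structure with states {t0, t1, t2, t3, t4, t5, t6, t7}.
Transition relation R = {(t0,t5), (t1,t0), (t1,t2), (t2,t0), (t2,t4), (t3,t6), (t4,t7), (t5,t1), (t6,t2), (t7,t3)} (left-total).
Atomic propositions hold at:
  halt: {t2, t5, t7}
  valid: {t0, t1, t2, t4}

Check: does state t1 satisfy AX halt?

Sat(AX halt) = {s : every successor in {t2, t5, t7}} = {t0, t4, t6}
t1 ∉ Sat(AX halt) = {t0, t4, t6}, so the formula does not hold at t1.

No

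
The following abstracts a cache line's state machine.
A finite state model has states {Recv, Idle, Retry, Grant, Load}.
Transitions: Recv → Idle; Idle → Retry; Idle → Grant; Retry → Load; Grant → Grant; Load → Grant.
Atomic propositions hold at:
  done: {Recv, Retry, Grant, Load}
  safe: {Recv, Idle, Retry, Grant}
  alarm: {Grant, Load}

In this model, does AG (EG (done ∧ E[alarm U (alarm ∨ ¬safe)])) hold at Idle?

Sat(¬safe) = {Load}
Sat(alarm ∨ ¬safe) = {Grant, Load}
E[alarm U (alarm ∨ ¬safe)]: least fixpoint, start Z0 = Sat((alarm ∨ ¬safe)) = {Grant, Load}, add states in Sat(alarm) with some successor in Z. Already a fixed point.
Sat(E[alarm U (alarm ∨ ¬safe)]) = {Grant, Load}
Sat(done ∧ E[alarm U (alarm ∨ ¬safe)]) = {Grant, Load}
EG (done ∧ E[alarm U (alarm ∨ ¬safe)]): greatest fixpoint, start Z0 = {Grant, Load}, keep only states in Sat with some successor in Z. Already a fixed point.
Sat(EG (done ∧ E[alarm U (alarm ∨ ¬safe)])) = {Grant, Load}
AG (EG (done ∧ E[alarm U (alarm ∨ ¬safe)])): greatest fixpoint, start Z0 = {Grant, Load}, keep only states in Sat with every successor in Z. Already a fixed point.
Sat(AG (EG (done ∧ E[alarm U (alarm ∨ ¬safe)]))) = {Grant, Load}
Idle ∉ Sat(AG (EG (done ∧ E[alarm U (alarm ∨ ¬safe)]))) = {Grant, Load}, so the formula does not hold at Idle.

No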